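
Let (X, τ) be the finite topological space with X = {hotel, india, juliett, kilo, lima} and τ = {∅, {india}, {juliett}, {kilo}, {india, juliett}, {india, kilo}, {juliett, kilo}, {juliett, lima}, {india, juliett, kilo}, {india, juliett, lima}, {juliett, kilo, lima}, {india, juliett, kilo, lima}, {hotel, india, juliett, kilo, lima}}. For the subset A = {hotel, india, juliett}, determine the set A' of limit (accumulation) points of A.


A' = {hotel, lima}

For each x ∈ X, list the open sets U ∈ τ with x ∈ U, then check whether U ∩ (A ∖ {x}) ≠ ∅ for every such U.
  x = hotel: opens ∋ x are {hotel, india, juliett, kilo, lima}; each meets A ∖ {hotel}, so x IS a limit point.
  x = india: open {india} ∋ x has {india} ∩ (A ∖ {india}) = ∅, so x is NOT a limit point.
  x = juliett: open {juliett} ∋ x has {juliett} ∩ (A ∖ {juliett}) = ∅, so x is NOT a limit point.
  x = kilo: open {kilo} ∋ x has {kilo} ∩ (A ∖ {kilo}) = ∅, so x is NOT a limit point.
  x = lima: opens ∋ x are {juliett, lima}, {india, juliett, lima}, {juliett, kilo, lima}, {india, juliett, kilo, lima}, {hotel, india, juliett, kilo, lima}; each meets A ∖ {lima}, so x IS a limit point.
Collecting: A' = {hotel, lima}.


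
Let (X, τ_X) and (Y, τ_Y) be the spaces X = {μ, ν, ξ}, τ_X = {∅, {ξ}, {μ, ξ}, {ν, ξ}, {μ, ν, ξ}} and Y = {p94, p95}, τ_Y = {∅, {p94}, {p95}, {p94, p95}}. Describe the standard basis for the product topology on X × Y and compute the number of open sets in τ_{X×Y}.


Basis B = {∅ × ∅, {ξ} × {p94}, {ξ} × {p95}, {μ, ξ} × {p94}, {μ, ξ} × {p95}, {ν, ξ} × {p94}, {ν, ξ} × {p95}, {ξ} × {p94, p95}, {μ, ν, ξ} × {p94}, {μ, ν, ξ} × {p95}, {μ, ξ} × {p94, p95}, {ν, ξ} × {p94, p95}, {μ, ν, ξ} × {p94, p95}}; |τ_{X×Y}| = 25.

Enumerate products U × V with U ∈ τ_X, V ∈ τ_Y (deduplicated):
  ∅ × ∅ = {} (∅)
  {ξ} × {p94} = {(ξ,p94)}
  {ξ} × {p95} = {(ξ,p95)}
  {μ, ξ} × {p94} = {(μ,p94), (ξ,p94)}
  {μ, ξ} × {p95} = {(μ,p95), (ξ,p95)}
  {ν, ξ} × {p94} = {(ν,p94), (ξ,p94)}
  {ν, ξ} × {p95} = {(ν,p95), (ξ,p95)}
  {ξ} × {p94, p95} = {(ξ,p94), (ξ,p95)}
  {μ, ν, ξ} × {p94} = {(μ,p94), (ν,p94), (ξ,p94)}
  {μ, ν, ξ} × {p95} = {(μ,p95), (ν,p95), (ξ,p95)}
  {μ, ξ} × {p94, p95} = {(μ,p94), (μ,p95), (ξ,p94), (ξ,p95)}
  {ν, ξ} × {p94, p95} = {(ν,p94), (ν,p95), (ξ,p94), (ξ,p95)}
  {μ, ν, ξ} × {p94, p95} = {(μ,p94), (μ,p95), (ν,p94), (ν,p95), (ξ,p94), (ξ,p95)}
These 13 distinct sets form the basis B.
Close under arbitrary unions to get τ_{X×Y}; counting gives |τ_{X×Y}| = 25.


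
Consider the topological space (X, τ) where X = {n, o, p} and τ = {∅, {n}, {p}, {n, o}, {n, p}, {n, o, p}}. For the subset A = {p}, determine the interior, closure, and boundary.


int(A) = {p}, cl(A) = {p}, ∂A = ∅.

Closed sets in (X, τ) are complements of opens:
  closed(X, τ) = {∅, {o}, {p}, {n, o}, {o, p}, {n, o, p}}.
int(A) = ⋃ {U ∈ τ : U ⊆ A}. Opens contained in A: ∅, {p}.
Taking the union of these: int(A) = {p}.
cl(A) = ⋂ {C closed : A ⊆ C}. Closed sets containing A: {p}, {o, p}, {n, o, p}.
Intersecting these: cl(A) = {p}.
∂A = cl(A) ∖ int(A) = {p} ∖ {p} = ∅.


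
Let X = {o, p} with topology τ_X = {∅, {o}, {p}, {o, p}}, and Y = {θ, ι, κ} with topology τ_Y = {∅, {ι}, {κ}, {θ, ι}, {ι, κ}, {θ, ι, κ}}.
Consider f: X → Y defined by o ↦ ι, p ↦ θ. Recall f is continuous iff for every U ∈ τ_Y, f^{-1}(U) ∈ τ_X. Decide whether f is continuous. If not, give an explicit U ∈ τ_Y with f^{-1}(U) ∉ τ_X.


f IS continuous.

Compute f^{-1}(U) for each U ∈ τ_Y:
  U = ∅: f^{-1}(U) = ∅ ∈ τ_X ✓.
  U = {ι}: f^{-1}(U) = {o} ∈ τ_X ✓.
  U = {κ}: f^{-1}(U) = ∅ ∈ τ_X ✓.
  U = {θ, ι}: f^{-1}(U) = {o, p} ∈ τ_X ✓.
  U = {ι, κ}: f^{-1}(U) = {o} ∈ τ_X ✓.
  U = {θ, ι, κ}: f^{-1}(U) = {o, p} ∈ τ_X ✓.
Every preimage lies in τ_X, so f IS continuous.


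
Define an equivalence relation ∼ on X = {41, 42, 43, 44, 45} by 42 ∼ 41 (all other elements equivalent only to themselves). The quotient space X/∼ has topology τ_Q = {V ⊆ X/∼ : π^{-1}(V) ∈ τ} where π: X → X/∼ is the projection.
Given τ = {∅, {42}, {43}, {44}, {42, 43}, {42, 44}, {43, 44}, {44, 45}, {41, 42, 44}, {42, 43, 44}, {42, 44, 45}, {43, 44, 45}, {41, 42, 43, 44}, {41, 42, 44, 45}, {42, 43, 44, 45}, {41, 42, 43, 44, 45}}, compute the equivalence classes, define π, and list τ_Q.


X/∼ = {[41=42], [43], [44], [45]}; |τ_Q| = 10.

Equivalence classes: [41=42], [43], [44], [45].
Quotient map π: X → X/∼ sends 41 ↦ [41=42], 42 ↦ [41=42], 43 ↦ [43], 44 ↦ [44], 45 ↦ [45].
For each subset V ⊆ X/∼, compute π^{-1}(V) ⊆ X and check whether π^{-1}(V) ∈ τ. V is open in τ_Q iff π^{-1}(V) ∈ τ.
  V = {}: π^{-1}(V) = ∅ ∈ τ ✓.
  V = {[41=42]}: π^{-1}(V) = {41, 42} ∉ τ ✗.
  V = {[43]}: π^{-1}(V) = {43} ∈ τ ✓.
  V = {[41=42], [43]}: π^{-1}(V) = {41, 42, 43} ∉ τ ✗.
  V = {[44]}: π^{-1}(V) = {44} ∈ τ ✓.
  V = {[41=42], [44]}: π^{-1}(V) = {41, 42, 44} ∈ τ ✓.
  V = {[43], [44]}: π^{-1}(V) = {43, 44} ∈ τ ✓.
  V = {[41=42], [43], [44]}: π^{-1}(V) = {41, 42, 43, 44} ∈ τ ✓.
  V = {[45]}: π^{-1}(V) = {45} ∉ τ ✗.
  V = {[41=42], [45]}: π^{-1}(V) = {41, 42, 45} ∉ τ ✗.
  V = {[43], [45]}: π^{-1}(V) = {43, 45} ∉ τ ✗.
  V = {[41=42], [43], [45]}: π^{-1}(V) = {41, 42, 43, 45} ∉ τ ✗.
  V = {[44], [45]}: π^{-1}(V) = {44, 45} ∈ τ ✓.
  V = {[41=42], [44], [45]}: π^{-1}(V) = {41, 42, 44, 45} ∈ τ ✓.
  V = {[43], [44], [45]}: π^{-1}(V) = {43, 44, 45} ∈ τ ✓.
  V = {[41=42], [43], [44], [45]}: π^{-1}(V) = {41, 42, 43, 44, 45} ∈ τ ✓.
Open sets in the quotient: τ_Q = {{}, {[43]}, {[44]}, {[41=42], [44]}, {[43], [44]}, {[41=42], [43], [44]}, {[44], [45]}, {[41=42], [44], [45]}, {[43], [44], [45]}, {[41=42], [43], [44], [45]}} (10 elements).


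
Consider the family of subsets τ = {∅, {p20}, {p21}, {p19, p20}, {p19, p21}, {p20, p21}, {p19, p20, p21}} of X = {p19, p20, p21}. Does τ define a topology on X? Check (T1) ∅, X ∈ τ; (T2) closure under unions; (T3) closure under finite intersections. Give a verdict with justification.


τ is NOT a topology on X.

Axiom (T1): ∅ ∈ τ? Yes; X ∈ τ? Yes.
Axiom (T2/T3): check pairwise unions and intersections of members of τ.
Counterexample for (T3): {p19, p20} ∩ {p19, p21} = {p19} ∉ τ. Therefore τ is NOT a topology.


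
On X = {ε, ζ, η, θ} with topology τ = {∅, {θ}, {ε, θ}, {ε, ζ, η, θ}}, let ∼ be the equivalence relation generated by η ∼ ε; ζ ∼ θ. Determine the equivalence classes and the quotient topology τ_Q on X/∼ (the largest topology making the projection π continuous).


X/∼ = {[ε=η], [ζ=θ]}; |τ_Q| = 2.

Equivalence classes: [ε=η], [ζ=θ].
Quotient map π: X → X/∼ sends ε ↦ [ε=η], ζ ↦ [ζ=θ], η ↦ [ε=η], θ ↦ [ζ=θ].
For each subset V ⊆ X/∼, compute π^{-1}(V) ⊆ X and check whether π^{-1}(V) ∈ τ. V is open in τ_Q iff π^{-1}(V) ∈ τ.
  V = {}: π^{-1}(V) = ∅ ∈ τ ✓.
  V = {[ε=η]}: π^{-1}(V) = {ε, η} ∉ τ ✗.
  V = {[ζ=θ]}: π^{-1}(V) = {ζ, θ} ∉ τ ✗.
  V = {[ε=η], [ζ=θ]}: π^{-1}(V) = {ε, ζ, η, θ} ∈ τ ✓.
Open sets in the quotient: τ_Q = {{}, {[ε=η], [ζ=θ]}} (2 elements).


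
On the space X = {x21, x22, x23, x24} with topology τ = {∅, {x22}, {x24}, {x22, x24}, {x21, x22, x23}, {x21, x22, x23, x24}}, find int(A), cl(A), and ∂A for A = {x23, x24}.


int(A) = {x24}, cl(A) = {x21, x23, x24}, ∂A = {x21, x23}.

Closed sets in (X, τ) are complements of opens:
  closed(X, τ) = {∅, {x24}, {x21, x23}, {x21, x22, x23}, {x21, x23, x24}, {x21, x22, x23, x24}}.
int(A) = ⋃ {U ∈ τ : U ⊆ A}. Opens contained in A: ∅, {x24}.
Taking the union of these: int(A) = {x24}.
cl(A) = ⋂ {C closed : A ⊆ C}. Closed sets containing A: {x21, x23, x24}, {x21, x22, x23, x24}.
Intersecting these: cl(A) = {x21, x23, x24}.
∂A = cl(A) ∖ int(A) = {x21, x23, x24} ∖ {x24} = {x21, x23}.


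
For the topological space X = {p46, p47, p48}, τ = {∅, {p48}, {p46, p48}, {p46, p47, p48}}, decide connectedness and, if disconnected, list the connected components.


(X, τ) is connected.

Find clopen sets (U ∈ τ with X ∖ U ∈ τ):
  U = ∅, X ∖ U = {p46, p47, p48} — both open, so U is clopen.
  U = {p46, p47, p48}, X ∖ U = ∅ — both open, so U is clopen.
Only trivial clopens (∅ and X) exist, so (X, τ) is connected.
Compute connected components by grouping points that agree on all clopens:
  component: {p46, p47, p48}


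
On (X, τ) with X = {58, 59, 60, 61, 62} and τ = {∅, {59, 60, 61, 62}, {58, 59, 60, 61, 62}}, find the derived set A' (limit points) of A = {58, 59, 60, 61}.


A' = {58, 59, 60, 61, 62}

For each x ∈ X, list the open sets U ∈ τ with x ∈ U, then check whether U ∩ (A ∖ {x}) ≠ ∅ for every such U.
  x = 58: opens ∋ x are {58, 59, 60, 61, 62}; each meets A ∖ {58}, so x IS a limit point.
  x = 59: opens ∋ x are {59, 60, 61, 62}, {58, 59, 60, 61, 62}; each meets A ∖ {59}, so x IS a limit point.
  x = 60: opens ∋ x are {59, 60, 61, 62}, {58, 59, 60, 61, 62}; each meets A ∖ {60}, so x IS a limit point.
  x = 61: opens ∋ x are {59, 60, 61, 62}, {58, 59, 60, 61, 62}; each meets A ∖ {61}, so x IS a limit point.
  x = 62: opens ∋ x are {59, 60, 61, 62}, {58, 59, 60, 61, 62}; each meets A ∖ {62}, so x IS a limit point.
Collecting: A' = {58, 59, 60, 61, 62}.


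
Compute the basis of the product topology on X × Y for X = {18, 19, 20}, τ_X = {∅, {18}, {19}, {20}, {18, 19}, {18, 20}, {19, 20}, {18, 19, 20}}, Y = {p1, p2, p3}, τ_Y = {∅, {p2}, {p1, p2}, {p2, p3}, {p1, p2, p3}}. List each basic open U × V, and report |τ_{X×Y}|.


Basis B = {∅ × ∅, {18} × {p2}, {19} × {p2}, {20} × {p2}, {18} × {p1, p2}, {18} × {p2, p3}, {18, 19} × {p2}, {18, 20} × {p2}, {19} × {p1, p2}, {19} × {p2, p3}, {19, 20} × {p2}, {20} × {p1, p2}, {20} × {p2, p3}, {18} × {p1, p2, p3}, {18, 19, 20} × {p2}, {19} × {p1, p2, p3}, {20} × {p1, p2, p3}, {18, 19} × {p1, p2}, {18, 20} × {p1, p2}, {18, 19} × {p2, p3}, {18, 20} × {p2, p3}, {19, 20} × {p1, p2}, {19, 20} × {p2, p3}, {18, 19} × {p1, p2, p3}, {18, 20} × {p1, p2, p3}, {18, 19, 20} × {p1, p2}, {18, 19, 20} × {p2, p3}, {19, 20} × {p1, p2, p3}, {18, 19, 20} × {p1, p2, p3}}; |τ_{X×Y}| = 125.

Enumerate products U × V with U ∈ τ_X, V ∈ τ_Y (deduplicated):
  ∅ × ∅ = {} (∅)
  {18} × {p2} = {(18,p2)}
  {19} × {p2} = {(19,p2)}
  {20} × {p2} = {(20,p2)}
  {18} × {p1, p2} = {(18,p1), (18,p2)}
  {18} × {p2, p3} = {(18,p2), (18,p3)}
  {18, 19} × {p2} = {(18,p2), (19,p2)}
  {18, 20} × {p2} = {(18,p2), (20,p2)}
  {19} × {p1, p2} = {(19,p1), (19,p2)}
  {19} × {p2, p3} = {(19,p2), (19,p3)}
  {19, 20} × {p2} = {(19,p2), (20,p2)}
  {20} × {p1, p2} = {(20,p1), (20,p2)}
  {20} × {p2, p3} = {(20,p2), (20,p3)}
  {18} × {p1, p2, p3} = {(18,p1), (18,p2), (18,p3)}
  {18, 19, 20} × {p2} = {(18,p2), (19,p2), (20,p2)}
  {19} × {p1, p2, p3} = {(19,p1), (19,p2), (19,p3)}
  {20} × {p1, p2, p3} = {(20,p1), (20,p2), (20,p3)}
  {18, 19} × {p1, p2} = {(18,p1), (18,p2), (19,p1), (19,p2)}
  {18, 20} × {p1, p2} = {(18,p1), (18,p2), (20,p1), (20,p2)}
  {18, 19} × {p2, p3} = {(18,p2), (18,p3), (19,p2), (19,p3)}
  {18, 20} × {p2, p3} = {(18,p2), (18,p3), (20,p2), (20,p3)}
  {19, 20} × {p1, p2} = {(19,p1), (19,p2), (20,p1), (20,p2)}
  {19, 20} × {p2, p3} = {(19,p2), (19,p3), (20,p2), (20,p3)}
  {18, 19} × {p1, p2, p3} = {(18,p1), (18,p2), (18,p3), (19,p1), (19,p2), (19,p3)}
  {18, 20} × {p1, p2, p3} = {(18,p1), (18,p2), (18,p3), (20,p1), (20,p2), (20,p3)}
  {18, 19, 20} × {p1, p2} = {(18,p1), (18,p2), (19,p1), (19,p2), (20,p1), (20,p2)}
  {18, 19, 20} × {p2, p3} = {(18,p2), (18,p3), (19,p2), (19,p3), (20,p2), (20,p3)}
  {19, 20} × {p1, p2, p3} = {(19,p1), (19,p2), (19,p3), (20,p1), (20,p2), (20,p3)}
  {18, 19, 20} × {p1, p2, p3} = {(18,p1), (18,p2), (18,p3), (19,p1), (19,p2), (19,p3), (20,p1), (20,p2), (20,p3)}
These 29 distinct sets form the basis B.
Close under arbitrary unions to get τ_{X×Y}; counting gives |τ_{X×Y}| = 125.


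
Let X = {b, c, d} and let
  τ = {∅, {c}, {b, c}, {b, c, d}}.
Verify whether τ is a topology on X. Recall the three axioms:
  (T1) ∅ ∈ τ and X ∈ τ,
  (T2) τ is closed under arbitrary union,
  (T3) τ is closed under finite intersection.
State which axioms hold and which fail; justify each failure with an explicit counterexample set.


τ IS a topology on X.

Axiom (T1): ∅ ∈ τ? Yes; X ∈ τ? Yes.
Axiom (T2/T3): check pairwise unions and intersections of members of τ.
All pairwise intersections and unions checked — each lies in τ. Therefore τ satisfies (T1), (T2), (T3): it IS a topology on X.


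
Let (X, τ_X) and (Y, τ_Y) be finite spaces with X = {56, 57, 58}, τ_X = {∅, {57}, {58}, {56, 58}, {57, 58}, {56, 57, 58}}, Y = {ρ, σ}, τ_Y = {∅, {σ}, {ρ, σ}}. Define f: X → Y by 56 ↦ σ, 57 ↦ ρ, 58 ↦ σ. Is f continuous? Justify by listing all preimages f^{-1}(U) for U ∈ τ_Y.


f IS continuous.

Compute f^{-1}(U) for each U ∈ τ_Y:
  U = ∅: f^{-1}(U) = ∅ ∈ τ_X ✓.
  U = {σ}: f^{-1}(U) = {56, 58} ∈ τ_X ✓.
  U = {ρ, σ}: f^{-1}(U) = {56, 57, 58} ∈ τ_X ✓.
Every preimage lies in τ_X, so f IS continuous.


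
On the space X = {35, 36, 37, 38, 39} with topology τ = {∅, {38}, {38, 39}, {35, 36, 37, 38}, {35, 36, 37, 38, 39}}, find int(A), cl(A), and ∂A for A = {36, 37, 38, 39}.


int(A) = {38, 39}, cl(A) = {35, 36, 37, 38, 39}, ∂A = {35, 36, 37}.

Closed sets in (X, τ) are complements of opens:
  closed(X, τ) = {∅, {39}, {35, 36, 37}, {35, 36, 37, 39}, {35, 36, 37, 38, 39}}.
int(A) = ⋃ {U ∈ τ : U ⊆ A}. Opens contained in A: ∅, {38}, {38, 39}.
Taking the union of these: int(A) = {38, 39}.
cl(A) = ⋂ {C closed : A ⊆ C}. Closed sets containing A: {35, 36, 37, 38, 39}.
Intersecting these: cl(A) = {35, 36, 37, 38, 39}.
∂A = cl(A) ∖ int(A) = {35, 36, 37, 38, 39} ∖ {38, 39} = {35, 36, 37}.


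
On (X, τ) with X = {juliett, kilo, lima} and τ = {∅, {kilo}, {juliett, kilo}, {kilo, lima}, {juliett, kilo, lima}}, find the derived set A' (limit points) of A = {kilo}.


A' = {juliett, lima}

For each x ∈ X, list the open sets U ∈ τ with x ∈ U, then check whether U ∩ (A ∖ {x}) ≠ ∅ for every such U.
  x = juliett: opens ∋ x are {juliett, kilo}, {juliett, kilo, lima}; each meets A ∖ {juliett}, so x IS a limit point.
  x = kilo: open {kilo} ∋ x has {kilo} ∩ (A ∖ {kilo}) = ∅, so x is NOT a limit point.
  x = lima: opens ∋ x are {kilo, lima}, {juliett, kilo, lima}; each meets A ∖ {lima}, so x IS a limit point.
Collecting: A' = {juliett, lima}.


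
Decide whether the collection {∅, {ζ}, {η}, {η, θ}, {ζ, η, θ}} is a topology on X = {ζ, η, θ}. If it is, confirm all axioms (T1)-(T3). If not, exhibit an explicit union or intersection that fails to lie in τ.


τ is NOT a topology on X.

Axiom (T1): ∅ ∈ τ? Yes; X ∈ τ? Yes.
Axiom (T2/T3): check pairwise unions and intersections of members of τ.
Counterexample for (T2): {ζ} ∪ {η} = {ζ, η} ∉ τ. Therefore τ is NOT a topology.


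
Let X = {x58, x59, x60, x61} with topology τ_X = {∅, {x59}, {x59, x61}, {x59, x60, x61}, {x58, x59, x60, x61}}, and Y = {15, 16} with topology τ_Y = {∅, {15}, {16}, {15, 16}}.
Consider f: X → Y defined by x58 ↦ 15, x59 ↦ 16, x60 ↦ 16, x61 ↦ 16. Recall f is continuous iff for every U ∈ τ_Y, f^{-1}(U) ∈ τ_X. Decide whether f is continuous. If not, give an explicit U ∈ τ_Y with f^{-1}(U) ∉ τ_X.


f is NOT continuous.

Compute f^{-1}(U) for each U ∈ τ_Y:
  U = ∅: f^{-1}(U) = ∅ ∈ τ_X ✓.
  U = {15}: f^{-1}(U) = {x58} ∉ τ_X ✗.
  U = {16}: f^{-1}(U) = {x59, x60, x61} ∈ τ_X ✓.
  U = {15, 16}: f^{-1}(U) = {x58, x59, x60, x61} ∈ τ_X ✓.
Found U = {15} with f^{-1}(U) = {x58} not in τ_X. Therefore f is NOT continuous.


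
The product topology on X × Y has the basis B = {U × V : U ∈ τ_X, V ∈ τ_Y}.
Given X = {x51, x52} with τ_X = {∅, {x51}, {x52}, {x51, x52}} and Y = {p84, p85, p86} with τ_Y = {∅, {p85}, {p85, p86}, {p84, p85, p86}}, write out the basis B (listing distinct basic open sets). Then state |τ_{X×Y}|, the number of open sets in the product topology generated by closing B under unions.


Basis B = {∅ × ∅, {x51} × {p85}, {x52} × {p85}, {x51} × {p85, p86}, {x51, x52} × {p85}, {x52} × {p85, p86}, {x51} × {p84, p85, p86}, {x52} × {p84, p85, p86}, {x51, x52} × {p85, p86}, {x51, x52} × {p84, p85, p86}}; |τ_{X×Y}| = 16.

Enumerate products U × V with U ∈ τ_X, V ∈ τ_Y (deduplicated):
  ∅ × ∅ = {} (∅)
  {x51} × {p85} = {(x51,p85)}
  {x52} × {p85} = {(x52,p85)}
  {x51} × {p85, p86} = {(x51,p85), (x51,p86)}
  {x51, x52} × {p85} = {(x51,p85), (x52,p85)}
  {x52} × {p85, p86} = {(x52,p85), (x52,p86)}
  {x51} × {p84, p85, p86} = {(x51,p84), (x51,p85), (x51,p86)}
  {x52} × {p84, p85, p86} = {(x52,p84), (x52,p85), (x52,p86)}
  {x51, x52} × {p85, p86} = {(x51,p85), (x51,p86), (x52,p85), (x52,p86)}
  {x51, x52} × {p84, p85, p86} = {(x51,p84), (x51,p85), (x51,p86), (x52,p84), (x52,p85), (x52,p86)}
These 10 distinct sets form the basis B.
Close under arbitrary unions to get τ_{X×Y}; counting gives |τ_{X×Y}| = 16.


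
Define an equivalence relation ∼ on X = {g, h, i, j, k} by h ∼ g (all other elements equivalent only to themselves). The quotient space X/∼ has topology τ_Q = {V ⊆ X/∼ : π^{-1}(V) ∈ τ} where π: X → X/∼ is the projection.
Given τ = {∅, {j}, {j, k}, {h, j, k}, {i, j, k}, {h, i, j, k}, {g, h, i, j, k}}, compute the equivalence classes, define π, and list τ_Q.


X/∼ = {[g=h], [i], [j], [k]}; |τ_Q| = 5.

Equivalence classes: [g=h], [i], [j], [k].
Quotient map π: X → X/∼ sends g ↦ [g=h], h ↦ [g=h], i ↦ [i], j ↦ [j], k ↦ [k].
For each subset V ⊆ X/∼, compute π^{-1}(V) ⊆ X and check whether π^{-1}(V) ∈ τ. V is open in τ_Q iff π^{-1}(V) ∈ τ.
  V = {}: π^{-1}(V) = ∅ ∈ τ ✓.
  V = {[g=h]}: π^{-1}(V) = {g, h} ∉ τ ✗.
  V = {[i]}: π^{-1}(V) = {i} ∉ τ ✗.
  V = {[g=h], [i]}: π^{-1}(V) = {g, h, i} ∉ τ ✗.
  V = {[j]}: π^{-1}(V) = {j} ∈ τ ✓.
  V = {[g=h], [j]}: π^{-1}(V) = {g, h, j} ∉ τ ✗.
  V = {[i], [j]}: π^{-1}(V) = {i, j} ∉ τ ✗.
  V = {[g=h], [i], [j]}: π^{-1}(V) = {g, h, i, j} ∉ τ ✗.
  V = {[k]}: π^{-1}(V) = {k} ∉ τ ✗.
  V = {[g=h], [k]}: π^{-1}(V) = {g, h, k} ∉ τ ✗.
  V = {[i], [k]}: π^{-1}(V) = {i, k} ∉ τ ✗.
  V = {[g=h], [i], [k]}: π^{-1}(V) = {g, h, i, k} ∉ τ ✗.
  V = {[j], [k]}: π^{-1}(V) = {j, k} ∈ τ ✓.
  V = {[g=h], [j], [k]}: π^{-1}(V) = {g, h, j, k} ∉ τ ✗.
  V = {[i], [j], [k]}: π^{-1}(V) = {i, j, k} ∈ τ ✓.
  V = {[g=h], [i], [j], [k]}: π^{-1}(V) = {g, h, i, j, k} ∈ τ ✓.
Open sets in the quotient: τ_Q = {{}, {[j]}, {[j], [k]}, {[i], [j], [k]}, {[g=h], [i], [j], [k]}} (5 elements).


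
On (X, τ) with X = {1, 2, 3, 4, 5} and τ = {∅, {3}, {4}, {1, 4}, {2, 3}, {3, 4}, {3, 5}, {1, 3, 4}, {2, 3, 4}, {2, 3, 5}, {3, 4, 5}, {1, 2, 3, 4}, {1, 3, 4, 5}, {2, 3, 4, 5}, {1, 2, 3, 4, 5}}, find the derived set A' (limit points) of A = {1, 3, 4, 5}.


A' = {1, 2, 5}

For each x ∈ X, list the open sets U ∈ τ with x ∈ U, then check whether U ∩ (A ∖ {x}) ≠ ∅ for every such U.
  x = 1: opens ∋ x are {1, 4}, {1, 3, 4}, {1, 2, 3, 4}, {1, 3, 4, 5}, {1, 2, 3, 4, 5}; each meets A ∖ {1}, so x IS a limit point.
  x = 2: opens ∋ x are {2, 3}, {2, 3, 4}, {2, 3, 5}, {1, 2, 3, 4}, {2, 3, 4, 5}, {1, 2, 3, 4, 5}; each meets A ∖ {2}, so x IS a limit point.
  x = 3: open {3} ∋ x has {3} ∩ (A ∖ {3}) = ∅, so x is NOT a limit point.
  x = 4: open {4} ∋ x has {4} ∩ (A ∖ {4}) = ∅, so x is NOT a limit point.
  x = 5: opens ∋ x are {3, 5}, {2, 3, 5}, {3, 4, 5}, {1, 3, 4, 5}, {2, 3, 4, 5}, {1, 2, 3, 4, 5}; each meets A ∖ {5}, so x IS a limit point.
Collecting: A' = {1, 2, 5}.


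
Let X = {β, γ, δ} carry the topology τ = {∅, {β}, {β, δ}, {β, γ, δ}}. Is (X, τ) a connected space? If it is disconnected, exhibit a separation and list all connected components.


(X, τ) is connected.

Find clopen sets (U ∈ τ with X ∖ U ∈ τ):
  U = ∅, X ∖ U = {β, γ, δ} — both open, so U is clopen.
  U = {β, γ, δ}, X ∖ U = ∅ — both open, so U is clopen.
Only trivial clopens (∅ and X) exist, so (X, τ) is connected.
Compute connected components by grouping points that agree on all clopens:
  component: {β, γ, δ}


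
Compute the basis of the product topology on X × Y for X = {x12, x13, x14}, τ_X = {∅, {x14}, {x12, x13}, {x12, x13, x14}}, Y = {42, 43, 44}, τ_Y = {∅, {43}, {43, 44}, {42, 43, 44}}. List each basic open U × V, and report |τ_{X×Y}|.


Basis B = {∅ × ∅, {x14} × {43}, {x12, x13} × {43}, {x14} × {43, 44}, {x12, x13, x14} × {43}, {x14} × {42, 43, 44}, {x12, x13} × {43, 44}, {x12, x13} × {42, 43, 44}, {x12, x13, x14} × {43, 44}, {x12, x13, x14} × {42, 43, 44}}; |τ_{X×Y}| = 16.

Enumerate products U × V with U ∈ τ_X, V ∈ τ_Y (deduplicated):
  ∅ × ∅ = {} (∅)
  {x14} × {43} = {(x14,43)}
  {x12, x13} × {43} = {(x12,43), (x13,43)}
  {x14} × {43, 44} = {(x14,43), (x14,44)}
  {x12, x13, x14} × {43} = {(x12,43), (x13,43), (x14,43)}
  {x14} × {42, 43, 44} = {(x14,42), (x14,43), (x14,44)}
  {x12, x13} × {43, 44} = {(x12,43), (x12,44), (x13,43), (x13,44)}
  {x12, x13} × {42, 43, 44} = {(x12,42), (x12,43), (x12,44), (x13,42), (x13,43), (x13,44)}
  {x12, x13, x14} × {43, 44} = {(x12,43), (x12,44), (x13,43), (x13,44), (x14,43), (x14,44)}
  {x12, x13, x14} × {42, 43, 44} = {(x12,42), (x12,43), (x12,44), (x13,42), (x13,43), (x13,44), (x14,42), (x14,43), (x14,44)}
These 10 distinct sets form the basis B.
Close under arbitrary unions to get τ_{X×Y}; counting gives |τ_{X×Y}| = 16.


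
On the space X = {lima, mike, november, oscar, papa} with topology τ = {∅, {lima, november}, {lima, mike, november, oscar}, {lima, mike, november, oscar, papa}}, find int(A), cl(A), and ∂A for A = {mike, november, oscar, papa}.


int(A) = ∅, cl(A) = {lima, mike, november, oscar, papa}, ∂A = {lima, mike, november, oscar, papa}.

Closed sets in (X, τ) are complements of opens:
  closed(X, τ) = {∅, {papa}, {mike, oscar, papa}, {lima, mike, november, oscar, papa}}.
int(A) = ⋃ {U ∈ τ : U ⊆ A}. Opens contained in A: ∅.
Taking the union of these: int(A) = ∅.
cl(A) = ⋂ {C closed : A ⊆ C}. Closed sets containing A: {lima, mike, november, oscar, papa}.
Intersecting these: cl(A) = {lima, mike, november, oscar, papa}.
∂A = cl(A) ∖ int(A) = {lima, mike, november, oscar, papa} ∖ ∅ = {lima, mike, november, oscar, papa}.


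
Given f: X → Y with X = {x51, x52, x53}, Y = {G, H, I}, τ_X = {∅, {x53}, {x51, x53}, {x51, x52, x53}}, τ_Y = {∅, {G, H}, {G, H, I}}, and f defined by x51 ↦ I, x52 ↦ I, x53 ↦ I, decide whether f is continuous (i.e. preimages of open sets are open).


f IS continuous.

Compute f^{-1}(U) for each U ∈ τ_Y:
  U = ∅: f^{-1}(U) = ∅ ∈ τ_X ✓.
  U = {G, H}: f^{-1}(U) = ∅ ∈ τ_X ✓.
  U = {G, H, I}: f^{-1}(U) = {x51, x52, x53} ∈ τ_X ✓.
Every preimage lies in τ_X, so f IS continuous.


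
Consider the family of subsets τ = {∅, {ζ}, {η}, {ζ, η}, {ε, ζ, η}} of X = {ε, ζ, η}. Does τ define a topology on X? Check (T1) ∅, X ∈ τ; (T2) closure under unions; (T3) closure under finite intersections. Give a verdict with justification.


τ IS a topology on X.

Axiom (T1): ∅ ∈ τ? Yes; X ∈ τ? Yes.
Axiom (T2/T3): check pairwise unions and intersections of members of τ.
All pairwise intersections and unions checked — each lies in τ. Therefore τ satisfies (T1), (T2), (T3): it IS a topology on X.


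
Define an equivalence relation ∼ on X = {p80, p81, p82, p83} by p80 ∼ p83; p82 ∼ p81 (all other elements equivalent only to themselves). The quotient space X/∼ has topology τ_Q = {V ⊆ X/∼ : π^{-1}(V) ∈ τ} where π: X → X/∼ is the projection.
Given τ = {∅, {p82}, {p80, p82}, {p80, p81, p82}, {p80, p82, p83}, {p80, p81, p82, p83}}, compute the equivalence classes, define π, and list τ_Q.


X/∼ = {[p80=p83], [p81=p82]}; |τ_Q| = 2.

Equivalence classes: [p80=p83], [p81=p82].
Quotient map π: X → X/∼ sends p80 ↦ [p80=p83], p81 ↦ [p81=p82], p82 ↦ [p81=p82], p83 ↦ [p80=p83].
For each subset V ⊆ X/∼, compute π^{-1}(V) ⊆ X and check whether π^{-1}(V) ∈ τ. V is open in τ_Q iff π^{-1}(V) ∈ τ.
  V = {}: π^{-1}(V) = ∅ ∈ τ ✓.
  V = {[p80=p83]}: π^{-1}(V) = {p80, p83} ∉ τ ✗.
  V = {[p81=p82]}: π^{-1}(V) = {p81, p82} ∉ τ ✗.
  V = {[p80=p83], [p81=p82]}: π^{-1}(V) = {p80, p81, p82, p83} ∈ τ ✓.
Open sets in the quotient: τ_Q = {{}, {[p80=p83], [p81=p82]}} (2 elements).


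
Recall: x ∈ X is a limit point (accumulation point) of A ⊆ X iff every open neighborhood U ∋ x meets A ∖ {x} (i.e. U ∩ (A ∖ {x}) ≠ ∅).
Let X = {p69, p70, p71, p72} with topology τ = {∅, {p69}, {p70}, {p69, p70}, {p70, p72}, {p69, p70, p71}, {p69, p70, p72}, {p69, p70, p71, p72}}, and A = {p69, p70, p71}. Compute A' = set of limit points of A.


A' = {p71, p72}

For each x ∈ X, list the open sets U ∈ τ with x ∈ U, then check whether U ∩ (A ∖ {x}) ≠ ∅ for every such U.
  x = p69: open {p69} ∋ x has {p69} ∩ (A ∖ {p69}) = ∅, so x is NOT a limit point.
  x = p70: open {p70} ∋ x has {p70} ∩ (A ∖ {p70}) = ∅, so x is NOT a limit point.
  x = p71: opens ∋ x are {p69, p70, p71}, {p69, p70, p71, p72}; each meets A ∖ {p71}, so x IS a limit point.
  x = p72: opens ∋ x are {p70, p72}, {p69, p70, p72}, {p69, p70, p71, p72}; each meets A ∖ {p72}, so x IS a limit point.
Collecting: A' = {p71, p72}.


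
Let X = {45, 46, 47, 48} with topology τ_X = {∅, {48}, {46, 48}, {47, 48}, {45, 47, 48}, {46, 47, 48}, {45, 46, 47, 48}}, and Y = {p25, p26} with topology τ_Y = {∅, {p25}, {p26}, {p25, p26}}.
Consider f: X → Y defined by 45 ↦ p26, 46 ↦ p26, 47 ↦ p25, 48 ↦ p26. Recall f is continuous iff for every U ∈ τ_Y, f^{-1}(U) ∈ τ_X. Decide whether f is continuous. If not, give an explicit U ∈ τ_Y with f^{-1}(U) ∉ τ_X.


f is NOT continuous.

Compute f^{-1}(U) for each U ∈ τ_Y:
  U = ∅: f^{-1}(U) = ∅ ∈ τ_X ✓.
  U = {p25}: f^{-1}(U) = {47} ∉ τ_X ✗.
  U = {p26}: f^{-1}(U) = {45, 46, 48} ∉ τ_X ✗.
  U = {p25, p26}: f^{-1}(U) = {45, 46, 47, 48} ∈ τ_X ✓.
Found U = {p25} with f^{-1}(U) = {47} not in τ_X. Therefore f is NOT continuous.


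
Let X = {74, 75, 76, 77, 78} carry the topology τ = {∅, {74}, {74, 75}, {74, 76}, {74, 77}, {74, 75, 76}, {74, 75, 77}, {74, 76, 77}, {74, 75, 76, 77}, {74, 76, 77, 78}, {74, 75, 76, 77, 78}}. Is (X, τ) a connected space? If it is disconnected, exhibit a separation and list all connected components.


(X, τ) is connected.

Find clopen sets (U ∈ τ with X ∖ U ∈ τ):
  U = ∅, X ∖ U = {74, 75, 76, 77, 78} — both open, so U is clopen.
  U = {74, 75, 76, 77, 78}, X ∖ U = ∅ — both open, so U is clopen.
Only trivial clopens (∅ and X) exist, so (X, τ) is connected.
Compute connected components by grouping points that agree on all clopens:
  component: {74, 75, 76, 77, 78}


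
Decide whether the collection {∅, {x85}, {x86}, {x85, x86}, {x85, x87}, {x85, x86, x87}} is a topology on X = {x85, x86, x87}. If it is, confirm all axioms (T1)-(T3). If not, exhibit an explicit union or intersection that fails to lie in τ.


τ IS a topology on X.

Axiom (T1): ∅ ∈ τ? Yes; X ∈ τ? Yes.
Axiom (T2/T3): check pairwise unions and intersections of members of τ.
All pairwise intersections and unions checked — each lies in τ. Therefore τ satisfies (T1), (T2), (T3): it IS a topology on X.


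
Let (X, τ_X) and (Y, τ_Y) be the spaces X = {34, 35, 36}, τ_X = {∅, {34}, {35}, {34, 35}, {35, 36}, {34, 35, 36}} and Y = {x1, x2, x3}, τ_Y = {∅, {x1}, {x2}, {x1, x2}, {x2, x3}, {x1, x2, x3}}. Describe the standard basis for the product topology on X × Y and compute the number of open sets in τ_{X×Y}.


Basis B = {∅ × ∅, {34} × {x1}, {34} × {x2}, {35} × {x1}, {35} × {x2}, {34} × {x1, x2}, {34, 35} × {x1}, {34} × {x2, x3}, {34, 35} × {x2}, {35} × {x1, x2}, {35, 36} × {x1}, {35} × {x2, x3}, {35, 36} × {x2}, {34} × {x1, x2, x3}, {34, 35, 36} × {x1}, {34, 35, 36} × {x2}, {35} × {x1, x2, x3}, {34, 35} × {x1, x2}, {34, 35} × {x2, x3}, {35, 36} × {x1, x2}, {35, 36} × {x2, x3}, {34, 35} × {x1, x2, x3}, {34, 35, 36} × {x1, x2}, {34, 35, 36} × {x2, x3}, {35, 36} × {x1, x2, x3}, {34, 35, 36} × {x1, x2, x3}}; |τ_{X×Y}| = 108.

Enumerate products U × V with U ∈ τ_X, V ∈ τ_Y (deduplicated):
  ∅ × ∅ = {} (∅)
  {34} × {x1} = {(34,x1)}
  {34} × {x2} = {(34,x2)}
  {35} × {x1} = {(35,x1)}
  {35} × {x2} = {(35,x2)}
  {34} × {x1, x2} = {(34,x1), (34,x2)}
  {34, 35} × {x1} = {(34,x1), (35,x1)}
  {34} × {x2, x3} = {(34,x2), (34,x3)}
  {34, 35} × {x2} = {(34,x2), (35,x2)}
  {35} × {x1, x2} = {(35,x1), (35,x2)}
  {35, 36} × {x1} = {(35,x1), (36,x1)}
  {35} × {x2, x3} = {(35,x2), (35,x3)}
  {35, 36} × {x2} = {(35,x2), (36,x2)}
  {34} × {x1, x2, x3} = {(34,x1), (34,x2), (34,x3)}
  {34, 35, 36} × {x1} = {(34,x1), (35,x1), (36,x1)}
  {34, 35, 36} × {x2} = {(34,x2), (35,x2), (36,x2)}
  {35} × {x1, x2, x3} = {(35,x1), (35,x2), (35,x3)}
  {34, 35} × {x1, x2} = {(34,x1), (34,x2), (35,x1), (35,x2)}
  {34, 35} × {x2, x3} = {(34,x2), (34,x3), (35,x2), (35,x3)}
  {35, 36} × {x1, x2} = {(35,x1), (35,x2), (36,x1), (36,x2)}
  {35, 36} × {x2, x3} = {(35,x2), (35,x3), (36,x2), (36,x3)}
  {34, 35} × {x1, x2, x3} = {(34,x1), (34,x2), (34,x3), (35,x1), (35,x2), (35,x3)}
  {34, 35, 36} × {x1, x2} = {(34,x1), (34,x2), (35,x1), (35,x2), (36,x1), (36,x2)}
  {34, 35, 36} × {x2, x3} = {(34,x2), (34,x3), (35,x2), (35,x3), (36,x2), (36,x3)}
  {35, 36} × {x1, x2, x3} = {(35,x1), (35,x2), (35,x3), (36,x1), (36,x2), (36,x3)}
  {34, 35, 36} × {x1, x2, x3} = {(34,x1), (34,x2), (34,x3), (35,x1), (35,x2), (35,x3), (36,x1), (36,x2), (36,x3)}
These 26 distinct sets form the basis B.
Close under arbitrary unions to get τ_{X×Y}; counting gives |τ_{X×Y}| = 108.


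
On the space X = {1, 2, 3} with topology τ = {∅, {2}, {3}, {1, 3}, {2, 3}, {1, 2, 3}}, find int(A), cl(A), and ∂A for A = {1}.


int(A) = ∅, cl(A) = {1}, ∂A = {1}.

Closed sets in (X, τ) are complements of opens:
  closed(X, τ) = {∅, {1}, {2}, {1, 2}, {1, 3}, {1, 2, 3}}.
int(A) = ⋃ {U ∈ τ : U ⊆ A}. Opens contained in A: ∅.
Taking the union of these: int(A) = ∅.
cl(A) = ⋂ {C closed : A ⊆ C}. Closed sets containing A: {1}, {1, 2}, {1, 3}, {1, 2, 3}.
Intersecting these: cl(A) = {1}.
∂A = cl(A) ∖ int(A) = {1} ∖ ∅ = {1}.


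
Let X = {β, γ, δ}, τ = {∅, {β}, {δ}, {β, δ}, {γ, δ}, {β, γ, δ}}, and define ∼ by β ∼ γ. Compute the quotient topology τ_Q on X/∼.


X/∼ = {[β=γ], [δ]}; |τ_Q| = 3.

Equivalence classes: [β=γ], [δ].
Quotient map π: X → X/∼ sends β ↦ [β=γ], γ ↦ [β=γ], δ ↦ [δ].
For each subset V ⊆ X/∼, compute π^{-1}(V) ⊆ X and check whether π^{-1}(V) ∈ τ. V is open in τ_Q iff π^{-1}(V) ∈ τ.
  V = {}: π^{-1}(V) = ∅ ∈ τ ✓.
  V = {[β=γ]}: π^{-1}(V) = {β, γ} ∉ τ ✗.
  V = {[δ]}: π^{-1}(V) = {δ} ∈ τ ✓.
  V = {[β=γ], [δ]}: π^{-1}(V) = {β, γ, δ} ∈ τ ✓.
Open sets in the quotient: τ_Q = {{}, {[δ]}, {[β=γ], [δ]}} (3 elements).


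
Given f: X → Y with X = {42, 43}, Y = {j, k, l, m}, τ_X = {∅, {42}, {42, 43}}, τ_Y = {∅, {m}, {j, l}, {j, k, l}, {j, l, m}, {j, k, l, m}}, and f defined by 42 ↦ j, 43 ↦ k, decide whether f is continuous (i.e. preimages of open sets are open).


f IS continuous.

Compute f^{-1}(U) for each U ∈ τ_Y:
  U = ∅: f^{-1}(U) = ∅ ∈ τ_X ✓.
  U = {m}: f^{-1}(U) = ∅ ∈ τ_X ✓.
  U = {j, l}: f^{-1}(U) = {42} ∈ τ_X ✓.
  U = {j, k, l}: f^{-1}(U) = {42, 43} ∈ τ_X ✓.
  U = {j, l, m}: f^{-1}(U) = {42} ∈ τ_X ✓.
  U = {j, k, l, m}: f^{-1}(U) = {42, 43} ∈ τ_X ✓.
Every preimage lies in τ_X, so f IS continuous.


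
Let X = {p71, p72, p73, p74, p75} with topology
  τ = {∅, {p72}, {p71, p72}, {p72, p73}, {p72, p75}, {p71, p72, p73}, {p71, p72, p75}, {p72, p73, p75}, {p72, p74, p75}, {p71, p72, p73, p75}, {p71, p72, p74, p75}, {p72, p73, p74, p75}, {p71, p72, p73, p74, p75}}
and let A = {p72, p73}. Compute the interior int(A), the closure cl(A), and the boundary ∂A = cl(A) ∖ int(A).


int(A) = {p72, p73}, cl(A) = {p71, p72, p73, p74, p75}, ∂A = {p71, p74, p75}.

Closed sets in (X, τ) are complements of opens:
  closed(X, τ) = {∅, {p71}, {p73}, {p74}, {p71, p73}, {p71, p74}, {p73, p74}, {p74, p75}, {p71, p73, p74}, {p71, p74, p75}, {p73, p74, p75}, {p71, p73, p74, p75}, {p71, p72, p73, p74, p75}}.
int(A) = ⋃ {U ∈ τ : U ⊆ A}. Opens contained in A: ∅, {p72}, {p72, p73}.
Taking the union of these: int(A) = {p72, p73}.
cl(A) = ⋂ {C closed : A ⊆ C}. Closed sets containing A: {p71, p72, p73, p74, p75}.
Intersecting these: cl(A) = {p71, p72, p73, p74, p75}.
∂A = cl(A) ∖ int(A) = {p71, p72, p73, p74, p75} ∖ {p72, p73} = {p71, p74, p75}.


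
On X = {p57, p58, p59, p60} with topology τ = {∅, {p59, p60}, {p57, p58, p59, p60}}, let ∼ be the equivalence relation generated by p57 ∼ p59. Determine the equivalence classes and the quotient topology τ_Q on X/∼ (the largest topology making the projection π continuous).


X/∼ = {[p57=p59], [p58], [p60]}; |τ_Q| = 2.

Equivalence classes: [p57=p59], [p58], [p60].
Quotient map π: X → X/∼ sends p57 ↦ [p57=p59], p58 ↦ [p58], p59 ↦ [p57=p59], p60 ↦ [p60].
For each subset V ⊆ X/∼, compute π^{-1}(V) ⊆ X and check whether π^{-1}(V) ∈ τ. V is open in τ_Q iff π^{-1}(V) ∈ τ.
  V = {}: π^{-1}(V) = ∅ ∈ τ ✓.
  V = {[p57=p59]}: π^{-1}(V) = {p57, p59} ∉ τ ✗.
  V = {[p58]}: π^{-1}(V) = {p58} ∉ τ ✗.
  V = {[p57=p59], [p58]}: π^{-1}(V) = {p57, p58, p59} ∉ τ ✗.
  V = {[p60]}: π^{-1}(V) = {p60} ∉ τ ✗.
  V = {[p57=p59], [p60]}: π^{-1}(V) = {p57, p59, p60} ∉ τ ✗.
  V = {[p58], [p60]}: π^{-1}(V) = {p58, p60} ∉ τ ✗.
  V = {[p57=p59], [p58], [p60]}: π^{-1}(V) = {p57, p58, p59, p60} ∈ τ ✓.
Open sets in the quotient: τ_Q = {{}, {[p57=p59], [p58], [p60]}} (2 elements).


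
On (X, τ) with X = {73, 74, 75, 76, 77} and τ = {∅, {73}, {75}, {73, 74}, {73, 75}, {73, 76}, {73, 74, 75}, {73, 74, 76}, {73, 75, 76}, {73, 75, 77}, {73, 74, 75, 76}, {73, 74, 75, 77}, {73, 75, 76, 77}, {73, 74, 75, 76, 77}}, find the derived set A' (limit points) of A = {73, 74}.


A' = {74, 76, 77}

For each x ∈ X, list the open sets U ∈ τ with x ∈ U, then check whether U ∩ (A ∖ {x}) ≠ ∅ for every such U.
  x = 73: open {73} ∋ x has {73} ∩ (A ∖ {73}) = ∅, so x is NOT a limit point.
  x = 74: opens ∋ x are {73, 74}, {73, 74, 75}, {73, 74, 76}, {73, 74, 75, 76}, {73, 74, 75, 77}, {73, 74, 75, 76, 77}; each meets A ∖ {74}, so x IS a limit point.
  x = 75: open {75} ∋ x has {75} ∩ (A ∖ {75}) = ∅, so x is NOT a limit point.
  x = 76: opens ∋ x are {73, 76}, {73, 74, 76}, {73, 75, 76}, {73, 74, 75, 76}, {73, 75, 76, 77}, {73, 74, 75, 76, 77}; each meets A ∖ {76}, so x IS a limit point.
  x = 77: opens ∋ x are {73, 75, 77}, {73, 74, 75, 77}, {73, 75, 76, 77}, {73, 74, 75, 76, 77}; each meets A ∖ {77}, so x IS a limit point.
Collecting: A' = {74, 76, 77}.


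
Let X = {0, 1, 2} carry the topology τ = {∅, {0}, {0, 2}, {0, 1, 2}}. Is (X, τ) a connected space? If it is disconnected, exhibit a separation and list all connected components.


(X, τ) is connected.

Find clopen sets (U ∈ τ with X ∖ U ∈ τ):
  U = ∅, X ∖ U = {0, 1, 2} — both open, so U is clopen.
  U = {0, 1, 2}, X ∖ U = ∅ — both open, so U is clopen.
Only trivial clopens (∅ and X) exist, so (X, τ) is connected.
Compute connected components by grouping points that agree on all clopens:
  component: {0, 1, 2}


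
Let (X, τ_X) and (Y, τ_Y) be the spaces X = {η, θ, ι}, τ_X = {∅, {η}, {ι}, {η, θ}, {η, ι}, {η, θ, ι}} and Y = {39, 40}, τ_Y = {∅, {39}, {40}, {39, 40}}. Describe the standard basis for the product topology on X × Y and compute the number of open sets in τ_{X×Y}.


Basis B = {∅ × ∅, {η} × {39}, {η} × {40}, {ι} × {39}, {ι} × {40}, {η} × {39, 40}, {η, θ} × {39}, {η, ι} × {39}, {η, θ} × {40}, {η, ι} × {40}, {ι} × {39, 40}, {η, θ, ι} × {39}, {η, θ, ι} × {40}, {η, θ} × {39, 40}, {η, ι} × {39, 40}, {η, θ, ι} × {39, 40}}; |τ_{X×Y}| = 36.

Enumerate products U × V with U ∈ τ_X, V ∈ τ_Y (deduplicated):
  ∅ × ∅ = {} (∅)
  {η} × {39} = {(η,39)}
  {η} × {40} = {(η,40)}
  {ι} × {39} = {(ι,39)}
  {ι} × {40} = {(ι,40)}
  {η} × {39, 40} = {(η,39), (η,40)}
  {η, θ} × {39} = {(η,39), (θ,39)}
  {η, ι} × {39} = {(η,39), (ι,39)}
  {η, θ} × {40} = {(η,40), (θ,40)}
  {η, ι} × {40} = {(η,40), (ι,40)}
  {ι} × {39, 40} = {(ι,39), (ι,40)}
  {η, θ, ι} × {39} = {(η,39), (θ,39), (ι,39)}
  {η, θ, ι} × {40} = {(η,40), (θ,40), (ι,40)}
  {η, θ} × {39, 40} = {(η,39), (η,40), (θ,39), (θ,40)}
  {η, ι} × {39, 40} = {(η,39), (η,40), (ι,39), (ι,40)}
  {η, θ, ι} × {39, 40} = {(η,39), (η,40), (θ,39), (θ,40), (ι,39), (ι,40)}
These 16 distinct sets form the basis B.
Close under arbitrary unions to get τ_{X×Y}; counting gives |τ_{X×Y}| = 36.


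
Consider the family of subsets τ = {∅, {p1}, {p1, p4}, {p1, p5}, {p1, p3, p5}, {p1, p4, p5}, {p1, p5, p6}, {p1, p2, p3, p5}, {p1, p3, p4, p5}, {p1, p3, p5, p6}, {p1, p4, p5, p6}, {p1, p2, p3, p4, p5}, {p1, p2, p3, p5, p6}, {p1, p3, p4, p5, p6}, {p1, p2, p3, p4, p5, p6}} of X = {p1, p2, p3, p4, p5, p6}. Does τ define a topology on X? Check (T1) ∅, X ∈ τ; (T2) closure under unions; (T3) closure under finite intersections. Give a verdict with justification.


τ IS a topology on X.

Axiom (T1): ∅ ∈ τ? Yes; X ∈ τ? Yes.
Axiom (T2/T3): check pairwise unions and intersections of members of τ.
All pairwise intersections and unions checked — each lies in τ. Therefore τ satisfies (T1), (T2), (T3): it IS a topology on X.


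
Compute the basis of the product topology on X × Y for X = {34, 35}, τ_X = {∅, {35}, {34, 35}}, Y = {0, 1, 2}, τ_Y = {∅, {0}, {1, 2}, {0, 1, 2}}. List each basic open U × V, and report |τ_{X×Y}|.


Basis B = {∅ × ∅, {35} × {0}, {34, 35} × {0}, {35} × {1, 2}, {35} × {0, 1, 2}, {34, 35} × {1, 2}, {34, 35} × {0, 1, 2}}; |τ_{X×Y}| = 9.

Enumerate products U × V with U ∈ τ_X, V ∈ τ_Y (deduplicated):
  ∅ × ∅ = {} (∅)
  {35} × {0} = {(35,0)}
  {34, 35} × {0} = {(34,0), (35,0)}
  {35} × {1, 2} = {(35,1), (35,2)}
  {35} × {0, 1, 2} = {(35,0), (35,1), (35,2)}
  {34, 35} × {1, 2} = {(34,1), (34,2), (35,1), (35,2)}
  {34, 35} × {0, 1, 2} = {(34,0), (34,1), (34,2), (35,0), (35,1), (35,2)}
These 7 distinct sets form the basis B.
Close under arbitrary unions to get τ_{X×Y}; counting gives |τ_{X×Y}| = 9.


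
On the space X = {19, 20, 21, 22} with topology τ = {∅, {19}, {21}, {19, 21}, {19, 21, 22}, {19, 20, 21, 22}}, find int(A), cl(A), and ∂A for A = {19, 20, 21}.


int(A) = {19, 21}, cl(A) = {19, 20, 21, 22}, ∂A = {20, 22}.

Closed sets in (X, τ) are complements of opens:
  closed(X, τ) = {∅, {20}, {20, 22}, {19, 20, 22}, {20, 21, 22}, {19, 20, 21, 22}}.
int(A) = ⋃ {U ∈ τ : U ⊆ A}. Opens contained in A: ∅, {19}, {21}, {19, 21}.
Taking the union of these: int(A) = {19, 21}.
cl(A) = ⋂ {C closed : A ⊆ C}. Closed sets containing A: {19, 20, 21, 22}.
Intersecting these: cl(A) = {19, 20, 21, 22}.
∂A = cl(A) ∖ int(A) = {19, 20, 21, 22} ∖ {19, 21} = {20, 22}.


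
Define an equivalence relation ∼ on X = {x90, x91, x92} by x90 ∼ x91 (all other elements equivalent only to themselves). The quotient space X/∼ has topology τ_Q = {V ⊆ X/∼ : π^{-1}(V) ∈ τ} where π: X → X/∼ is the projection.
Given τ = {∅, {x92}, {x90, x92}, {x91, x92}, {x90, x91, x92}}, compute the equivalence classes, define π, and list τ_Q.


X/∼ = {[x90=x91], [x92]}; |τ_Q| = 3.

Equivalence classes: [x90=x91], [x92].
Quotient map π: X → X/∼ sends x90 ↦ [x90=x91], x91 ↦ [x90=x91], x92 ↦ [x92].
For each subset V ⊆ X/∼, compute π^{-1}(V) ⊆ X and check whether π^{-1}(V) ∈ τ. V is open in τ_Q iff π^{-1}(V) ∈ τ.
  V = {}: π^{-1}(V) = ∅ ∈ τ ✓.
  V = {[x90=x91]}: π^{-1}(V) = {x90, x91} ∉ τ ✗.
  V = {[x92]}: π^{-1}(V) = {x92} ∈ τ ✓.
  V = {[x90=x91], [x92]}: π^{-1}(V) = {x90, x91, x92} ∈ τ ✓.
Open sets in the quotient: τ_Q = {{}, {[x92]}, {[x90=x91], [x92]}} (3 elements).
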